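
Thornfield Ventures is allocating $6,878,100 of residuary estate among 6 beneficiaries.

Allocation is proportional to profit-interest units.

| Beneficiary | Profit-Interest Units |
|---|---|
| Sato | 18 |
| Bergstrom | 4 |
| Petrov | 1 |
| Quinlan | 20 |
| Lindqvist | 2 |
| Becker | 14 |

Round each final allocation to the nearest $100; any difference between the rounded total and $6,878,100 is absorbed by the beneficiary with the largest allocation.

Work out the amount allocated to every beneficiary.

Combined profit-interest units = 59.
Raw shares: Sato 18/59 × $6,878,100 = 2,098,403.39; Bergstrom 4/59 × $6,878,100 = 466,311.86; Petrov 1/59 × $6,878,100 = 116,577.97; Quinlan 20/59 × $6,878,100 = 2,331,559.32; Lindqvist 2/59 × $6,878,100 = 233,155.93; Becker 14/59 × $6,878,100 = 1,632,091.53.
At nearest $100: Sato $2,098,400; Bergstrom $466,300; Petrov $116,600; Quinlan $2,331,600; Lindqvist $233,200; Becker $1,632,100. Sum = $6,878,200.
Difference $6,878,100 − $6,878,200 = −$100 applied to largest allocation (Quinlan): Quinlan becomes $2,331,500.

Sato: $2,098,400; Bergstrom: $466,300; Petrov: $116,600; Quinlan: $2,331,500; Lindqvist: $233,200; Becker: $1,632,100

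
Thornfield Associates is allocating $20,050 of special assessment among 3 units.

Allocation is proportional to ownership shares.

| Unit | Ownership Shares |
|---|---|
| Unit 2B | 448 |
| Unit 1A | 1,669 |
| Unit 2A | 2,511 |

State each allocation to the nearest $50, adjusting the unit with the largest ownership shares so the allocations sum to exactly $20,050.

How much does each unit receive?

Total ownership shares = 4,628.
Pro-rata amounts: Unit 2B 448/4,628 × $20,050 = 1,940.88; Unit 1A 1,669/4,628 × $20,050 = 7,230.65; Unit 2A 2,511/4,628 × $20,050 = 10,878.47.
At nearest $50: Unit 2B $1,950; Unit 1A $7,250; Unit 2A $10,900. Sum = $20,100.
Difference $20,050 − $20,100 = −$50 applied to largest ownership shares (Unit 2A): Unit 2A becomes $10,850.

Unit 2B: $1,950 | Unit 1A: $7,250 | Unit 2A: $10,850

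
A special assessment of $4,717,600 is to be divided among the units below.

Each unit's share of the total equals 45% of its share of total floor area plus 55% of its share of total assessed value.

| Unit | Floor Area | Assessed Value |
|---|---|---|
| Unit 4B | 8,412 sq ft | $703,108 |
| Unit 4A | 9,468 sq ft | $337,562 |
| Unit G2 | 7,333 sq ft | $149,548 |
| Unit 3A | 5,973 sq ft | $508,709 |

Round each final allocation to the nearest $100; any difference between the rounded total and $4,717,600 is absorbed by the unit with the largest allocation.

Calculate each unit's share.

Floor area total 31,186; assessed value total 1,698,927.
Composite weights (45% floor area + 55% assessed value): Unit 4B 0.3490; Unit 4A 0.2459; Unit G2 0.1542; Unit 3A 0.2509.
Pro-rata amounts: Unit 4B 1,646,447.94; Unit 4A 1,160,054.09; Unit G2 727,574.86; Unit 3A 1,183,523.10.
At nearest $100: Unit 4B $1,646,400; Unit 4A $1,160,100; Unit G2 $727,600; Unit 3A $1,183,500. Sum = $4,717,600.
Rounded total matches; no reconciliation needed.

Unit 4B: $1,646,400 | Unit 4A: $1,160,100 | Unit G2: $727,600 | Unit 3A: $1,183,500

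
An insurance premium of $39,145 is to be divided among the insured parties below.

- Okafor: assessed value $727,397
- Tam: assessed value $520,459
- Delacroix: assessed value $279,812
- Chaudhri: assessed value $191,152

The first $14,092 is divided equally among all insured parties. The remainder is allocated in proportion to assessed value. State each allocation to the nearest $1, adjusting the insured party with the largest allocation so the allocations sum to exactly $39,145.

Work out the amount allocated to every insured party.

$14,092 shared equally gives $3,523 per insured party.
Remainder $25,053 by assessed value (total 1,718,820): Okafor 10,602.32 → $10,602; Tam 7,586.05 → $7,586; Delacroix 4,078.46 → $4,078; Chaudhri 2,786.17 → $2,786.
Rounding difference +$1 on remainder applied to Okafor.
Totals: Okafor $3,523 + $10,603 = $14,126; Tam $3,523 + $7,586 = $11,109; Delacroix $3,523 + $4,078 = $7,601; Chaudhri $3,523 + $2,786 = $6,309.

Okafor: $14,126 · Tam: $11,109 · Delacroix: $7,601 · Chaudhri: $6,309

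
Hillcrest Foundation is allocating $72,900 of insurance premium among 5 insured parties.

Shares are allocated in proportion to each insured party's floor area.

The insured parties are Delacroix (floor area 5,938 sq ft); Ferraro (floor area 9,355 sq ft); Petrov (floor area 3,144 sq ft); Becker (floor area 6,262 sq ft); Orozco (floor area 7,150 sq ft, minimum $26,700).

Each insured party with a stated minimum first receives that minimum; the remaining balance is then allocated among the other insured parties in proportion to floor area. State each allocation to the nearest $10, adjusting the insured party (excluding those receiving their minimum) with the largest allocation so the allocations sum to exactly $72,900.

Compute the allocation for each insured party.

Delacroix: $11,110 · Ferraro: $17,500 · Petrov: $5,880 · Becker: $11,710 · Orozco: $26,700

Minimums first: Orozco $26,700. Residual $46,200.
Residual split over remaining floor area 24,699: Delacroix 11,107.15 → $11,110; Ferraro 17,498.72 → $17,500; Petrov 5,880.92 → $5,880; Becker 11,713.20 → $11,710.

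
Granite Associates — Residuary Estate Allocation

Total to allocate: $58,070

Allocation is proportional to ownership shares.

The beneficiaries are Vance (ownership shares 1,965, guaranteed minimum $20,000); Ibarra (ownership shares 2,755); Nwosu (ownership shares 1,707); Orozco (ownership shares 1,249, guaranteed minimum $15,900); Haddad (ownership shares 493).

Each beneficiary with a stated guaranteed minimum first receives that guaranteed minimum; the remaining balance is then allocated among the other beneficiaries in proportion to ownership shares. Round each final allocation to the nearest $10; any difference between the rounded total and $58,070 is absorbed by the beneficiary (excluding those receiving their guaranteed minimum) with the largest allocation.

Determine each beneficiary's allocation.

Minimums first: Vance $20,000; Orozco $15,900. Balance $22,170.
Balance split over remaining ownership shares 4,955: Ibarra 12,326.61 → $12,330; Nwosu 7,637.58 → $7,640; Haddad 2,205.81 → $2,210.
Rounding difference −$10 applied to Ibarra → $12,320.

Vance: $20,000 · Ibarra: $12,320 · Nwosu: $7,640 · Orozco: $15,900 · Haddad: $2,210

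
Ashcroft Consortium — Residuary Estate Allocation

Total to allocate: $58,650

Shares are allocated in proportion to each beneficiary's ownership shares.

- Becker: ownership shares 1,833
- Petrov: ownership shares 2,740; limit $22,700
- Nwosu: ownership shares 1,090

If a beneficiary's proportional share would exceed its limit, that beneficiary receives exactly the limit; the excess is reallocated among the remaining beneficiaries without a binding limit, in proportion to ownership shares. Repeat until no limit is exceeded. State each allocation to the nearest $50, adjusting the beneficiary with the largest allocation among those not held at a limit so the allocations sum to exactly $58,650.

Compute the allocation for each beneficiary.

Becker: $22,550 · Petrov: $22,700 · Nwosu: $13,400

Total ownership shares = 5,663.
Unconstrained shares: Becker 18,983.83; Petrov 28,377.36; Nwosu 11,288.80.
Held at cap: Petrov ($22,700); balance $35,950 reallocated over remaining ownership shares 2,923.
Remaining shares: Becker 22,544.08 → $22,550; Nwosu 13,405.92 → $13,400.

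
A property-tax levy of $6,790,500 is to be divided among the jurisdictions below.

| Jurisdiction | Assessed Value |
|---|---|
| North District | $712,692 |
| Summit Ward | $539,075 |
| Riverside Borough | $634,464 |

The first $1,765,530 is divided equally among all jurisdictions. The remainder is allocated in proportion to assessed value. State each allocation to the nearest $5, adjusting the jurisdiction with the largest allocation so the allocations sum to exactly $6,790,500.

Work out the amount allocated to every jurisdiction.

North District: $2,487,140 | Summit Ward: $2,024,620 | Riverside Borough: $2,278,740

First tranche $1,765,530 split equally: $588,510 each.
Remainder $5,024,970 by assessed value (total 1,886,231): North District 1,898,630.61 → $1,898,630; Summit Ward 1,436,110.27 → $1,436,110; Riverside Borough 1,690,229.12 → $1,690,230.
Totals: North District $588,510 + $1,898,630 = $2,487,140; Summit Ward $588,510 + $1,436,110 = $2,024,620; Riverside Borough $588,510 + $1,690,230 = $2,278,740.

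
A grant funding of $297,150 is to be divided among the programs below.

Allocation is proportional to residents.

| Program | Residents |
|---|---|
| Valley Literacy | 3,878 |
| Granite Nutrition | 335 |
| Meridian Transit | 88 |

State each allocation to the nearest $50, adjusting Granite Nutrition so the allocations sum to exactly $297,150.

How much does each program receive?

Valley Literacy: $267,950 · Granite Nutrition: $23,100 · Meridian Transit: $6,100

Total residents = 4,301.
Pro-rata amounts: Valley Literacy 3,878/4,301 × $297,150 = 267,925.53; Granite Nutrition 335/4,301 × $297,150 = 23,144.68; Meridian Transit 88/4,301 × $297,150 = 6,079.80.
After rounding ($50): Valley Literacy $267,950; Granite Nutrition $23,150; Meridian Transit $6,100. Sum = $297,200.
Difference $297,150 − $297,200 = −$50 applied to Granite Nutrition: Granite Nutrition becomes $23,100.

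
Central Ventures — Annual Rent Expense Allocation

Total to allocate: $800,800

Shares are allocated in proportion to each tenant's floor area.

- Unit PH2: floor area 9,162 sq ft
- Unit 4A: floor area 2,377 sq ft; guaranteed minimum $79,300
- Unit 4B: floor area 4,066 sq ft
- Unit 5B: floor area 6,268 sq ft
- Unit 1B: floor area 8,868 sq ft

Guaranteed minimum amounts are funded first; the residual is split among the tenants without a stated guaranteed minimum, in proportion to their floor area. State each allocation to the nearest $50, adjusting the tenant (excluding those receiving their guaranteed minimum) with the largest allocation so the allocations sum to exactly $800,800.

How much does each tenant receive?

Minimums first: Unit 4A $79,300. Remaining pool $721,500.
Remaining pool split over remaining floor area 28,364: Unit PH2 233,055.39 → $233,050; Unit 4B 103,427.55 → $103,450; Unit 5B 159,440.21 → $159,450; Unit 1B 225,576.86 → $225,600.
Rounding difference −$50 applied to Unit PH2 → $233,000.

Unit PH2: $233,000 · Unit 4A: $79,300 · Unit 4B: $103,450 · Unit 5B: $159,450 · Unit 1B: $225,600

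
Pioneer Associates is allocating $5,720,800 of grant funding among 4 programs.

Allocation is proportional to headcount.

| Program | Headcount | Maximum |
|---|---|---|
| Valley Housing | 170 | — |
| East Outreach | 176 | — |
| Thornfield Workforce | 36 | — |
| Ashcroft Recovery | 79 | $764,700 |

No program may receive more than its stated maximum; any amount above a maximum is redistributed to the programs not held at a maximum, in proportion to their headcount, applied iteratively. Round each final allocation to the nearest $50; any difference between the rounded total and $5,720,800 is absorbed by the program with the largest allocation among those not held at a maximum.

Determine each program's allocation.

Valley Housing: $2,205,600 | East Outreach: $2,283,450 | Thornfield Workforce: $467,050 | Ashcroft Recovery: $764,700

Sum of headcount: 461.
Unconstrained shares: Valley Housing 2,109,622.56; East Outreach 2,184,079.83; Thornfield Workforce 446,743.60; Ashcroft Recovery 980,354.01.
Capped: Ashcroft Recovery ($764,700); residual $4,956,100 reallocated over remaining headcount 382.
Remaining shares: Valley Housing 2,205,594.24 → $2,205,600; East Outreach 2,283,438.74 → $2,283,450; Thornfield Workforce 467,067.02 → $467,050.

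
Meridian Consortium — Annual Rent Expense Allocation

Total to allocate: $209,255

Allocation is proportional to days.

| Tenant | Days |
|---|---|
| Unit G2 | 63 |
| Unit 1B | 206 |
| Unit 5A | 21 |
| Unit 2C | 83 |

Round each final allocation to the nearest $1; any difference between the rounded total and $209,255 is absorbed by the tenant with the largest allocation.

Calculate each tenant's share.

Total days = 373.
Pro-rata amounts: Unit G2 63/373 × $209,255 = 35,343.34; Unit 1B 206/373 × $209,255 = 115,567.10; Unit 5A 21/373 × $209,255 = 11,781.11; Unit 2C 83/373 × $209,255 = 46,563.45.
Rounded to nearest $1: Unit G2 $35,343; Unit 1B $115,567; Unit 5A $11,781; Unit 2C $46,563. Sum = $209,254.
Difference $209,255 − $209,254 = +$1 applied to largest allocation (Unit 1B): Unit 1B becomes $115,568.

Unit G2: $35,343 | Unit 1B: $115,568 | Unit 5A: $11,781 | Unit 2C: $46,563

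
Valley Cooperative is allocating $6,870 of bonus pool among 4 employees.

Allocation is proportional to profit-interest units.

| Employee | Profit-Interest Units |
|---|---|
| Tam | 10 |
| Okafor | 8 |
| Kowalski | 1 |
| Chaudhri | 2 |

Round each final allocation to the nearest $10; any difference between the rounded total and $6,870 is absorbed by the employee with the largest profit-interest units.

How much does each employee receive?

Total profit-interest units = 10 + 8 + 1 + 2 = 21.
Raw shares: Tam 3,271.43; Okafor 2,617.14; Kowalski 327.14; Chaudhri 654.29.
At nearest $10: Tam $3,270; Okafor $2,620; Kowalski $330; Chaudhri $650. Sum = $6,870.
Rounded total matches; no reconciliation needed.

Tam: $3,270 | Okafor: $2,620 | Kowalski: $330 | Chaudhri: $650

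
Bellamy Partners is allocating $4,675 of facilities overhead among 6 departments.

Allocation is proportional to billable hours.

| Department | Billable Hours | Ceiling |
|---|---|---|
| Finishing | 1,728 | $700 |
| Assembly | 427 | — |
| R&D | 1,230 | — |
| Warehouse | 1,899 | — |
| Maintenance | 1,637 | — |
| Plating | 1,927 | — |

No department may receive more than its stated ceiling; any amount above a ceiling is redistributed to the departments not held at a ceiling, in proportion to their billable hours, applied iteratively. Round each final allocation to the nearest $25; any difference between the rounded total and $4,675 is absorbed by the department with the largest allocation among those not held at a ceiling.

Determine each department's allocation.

Finishing: $700; Assembly: $250; R&D: $675; Warehouse: $1,050; Maintenance: $925; Plating: $1,075

Sum of billable hours: 8,848.
Proportional shares (ignoring caps): Finishing 913.02; Assembly 225.61; R&D 649.89; Warehouse 1,003.37; Maintenance 864.94; Plating 1,018.17.
Cap binds for Finishing ($700); residual $3,975 reallocated over remaining billable hours 7,120.
Remaining shares: Assembly 238.39 → $250; R&D 686.69 → $675; Warehouse 1,060.19 → $1,050; Maintenance 913.92 → $925; Plating 1,075.82 → $1,075.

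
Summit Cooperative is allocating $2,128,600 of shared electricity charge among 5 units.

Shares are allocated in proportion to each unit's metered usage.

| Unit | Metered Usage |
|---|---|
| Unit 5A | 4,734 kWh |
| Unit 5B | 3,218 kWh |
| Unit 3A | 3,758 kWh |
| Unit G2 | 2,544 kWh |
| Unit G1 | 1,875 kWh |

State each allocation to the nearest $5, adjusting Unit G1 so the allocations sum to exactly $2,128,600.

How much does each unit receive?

Unit 5A: $624,760 · Unit 5B: $424,690 · Unit 3A: $495,955 · Unit G2: $335,740 · Unit G1: $247,455

Combined metered usage = 16,129.
Proportional shares: Unit 5A 4,734/16,129 × $2,128,600 = 624,762.38; Unit 5B 3,218/16,129 × $2,128,600 = 424,690.61; Unit 3A 3,758/16,129 × $2,128,600 = 495,956.28; Unit G2 2,544/16,129 × $2,128,600 = 335,740.49; Unit G1 1,875/16,129 × $2,128,600 = 247,450.24.
Rounded to nearest $5: Unit 5A $624,760; Unit 5B $424,690; Unit 3A $495,955; Unit G2 $335,740; Unit G1 $247,450. Sum = $2,128,595.
Difference $2,128,600 − $2,128,595 = +$5 applied to Unit G1: Unit G1 becomes $247,455.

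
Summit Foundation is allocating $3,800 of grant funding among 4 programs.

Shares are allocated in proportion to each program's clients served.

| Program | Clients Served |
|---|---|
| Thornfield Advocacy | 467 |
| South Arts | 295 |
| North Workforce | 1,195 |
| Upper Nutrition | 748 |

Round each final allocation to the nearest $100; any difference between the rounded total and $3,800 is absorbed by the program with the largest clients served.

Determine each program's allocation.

Thornfield Advocacy: $700 · South Arts: $400 · North Workforce: $1,600 · Upper Nutrition: $1,100

Total clients served = 2,705.
Proportional shares: Thornfield Advocacy 467/2,705 × $3,800 = 656.04; South Arts 295/2,705 × $3,800 = 414.42; North Workforce 1,195/2,705 × $3,800 = 1,678.74; Upper Nutrition 748/2,705 × $3,800 = 1,050.79.
After rounding ($100): Thornfield Advocacy $700; South Arts $400; North Workforce $1,700; Upper Nutrition $1,100. Sum = $3,900.
Difference $3,800 − $3,900 = −$100 applied to largest clients served (North Workforce): North Workforce becomes $1,600.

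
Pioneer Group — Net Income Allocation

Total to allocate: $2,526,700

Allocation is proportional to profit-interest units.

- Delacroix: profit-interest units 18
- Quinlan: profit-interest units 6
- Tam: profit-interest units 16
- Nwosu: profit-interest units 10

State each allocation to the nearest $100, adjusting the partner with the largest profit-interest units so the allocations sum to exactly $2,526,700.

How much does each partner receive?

Profit-interest units total: 18 + 6 + 16 + 10 = 50.
Unrounded shares: Delacroix 909,612.00; Quinlan 303,204.00; Tam 808,544.00; Nwosu 505,340.00.
After rounding ($100): Delacroix $909,600; Quinlan $303,200; Tam $808,500; Nwosu $505,300. Sum = $2,526,600.
Difference $2,526,700 − $2,526,600 = +$100 applied to largest profit-interest units (Delacroix): Delacroix becomes $909,700.

Delacroix: $909,700 · Quinlan: $303,200 · Tam: $808,500 · Nwosu: $505,300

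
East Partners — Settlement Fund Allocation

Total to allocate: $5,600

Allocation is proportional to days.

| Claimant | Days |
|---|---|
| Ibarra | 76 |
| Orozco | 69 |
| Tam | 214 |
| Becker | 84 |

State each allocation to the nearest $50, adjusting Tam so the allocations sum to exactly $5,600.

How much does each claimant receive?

Ibarra: $950 | Orozco: $850 | Tam: $2,750 | Becker: $1,050

Days total: 443.
Unrounded shares: Ibarra 76/443 × $5,600 = 960.72; Orozco 69/443 × $5,600 = 872.23; Tam 214/443 × $5,600 = 2,705.19; Becker 84/443 × $5,600 = 1,061.85.
At nearest $50: Ibarra $950; Orozco $850; Tam $2,700; Becker $1,050. Sum = $5,550.
Difference $5,600 − $5,550 = +$50 applied to Tam: Tam becomes $2,750.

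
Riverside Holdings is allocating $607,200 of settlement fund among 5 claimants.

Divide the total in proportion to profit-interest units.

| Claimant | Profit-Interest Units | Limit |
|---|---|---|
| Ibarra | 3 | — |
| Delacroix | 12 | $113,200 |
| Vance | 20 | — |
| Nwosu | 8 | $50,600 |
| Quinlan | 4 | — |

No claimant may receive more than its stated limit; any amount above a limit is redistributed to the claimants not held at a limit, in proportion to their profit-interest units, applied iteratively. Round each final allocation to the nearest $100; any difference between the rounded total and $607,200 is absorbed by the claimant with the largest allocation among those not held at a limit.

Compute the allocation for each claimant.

Combined profit-interest units = 47.
Proportional shares (ignoring caps): Ibarra 38,757.45; Delacroix 155,029.79; Vance 258,382.98; Nwosu 103,353.19; Quinlan 51,676.60.
Cap binds for Delacroix ($113,200), Nwosu ($50,600); balance $443,400 reallocated over remaining profit-interest units 27.
Shares after redistribution: Ibarra 49,266.67 → $49,300; Vance 328,444.44 → $328,400; Quinlan 65,688.89 → $65,700.

Ibarra: $49,300 · Delacroix: $113,200 · Vance: $328,400 · Nwosu: $50,600 · Quinlan: $65,700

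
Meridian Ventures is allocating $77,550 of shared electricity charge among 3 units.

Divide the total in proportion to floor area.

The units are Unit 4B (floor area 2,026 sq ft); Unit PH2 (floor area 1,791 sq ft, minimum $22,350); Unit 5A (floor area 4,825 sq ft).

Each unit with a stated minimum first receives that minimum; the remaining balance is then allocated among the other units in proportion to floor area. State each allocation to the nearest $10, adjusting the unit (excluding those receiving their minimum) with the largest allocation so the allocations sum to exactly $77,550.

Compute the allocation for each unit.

Unit 4B: $16,320 | Unit PH2: $22,350 | Unit 5A: $38,880

Fund the minimums — Unit PH2 $22,350. Residual $55,200.
Residual split over remaining floor area 6,851: Unit 4B 16,323.92 → $16,320; Unit 5A 38,876.08 → $38,880.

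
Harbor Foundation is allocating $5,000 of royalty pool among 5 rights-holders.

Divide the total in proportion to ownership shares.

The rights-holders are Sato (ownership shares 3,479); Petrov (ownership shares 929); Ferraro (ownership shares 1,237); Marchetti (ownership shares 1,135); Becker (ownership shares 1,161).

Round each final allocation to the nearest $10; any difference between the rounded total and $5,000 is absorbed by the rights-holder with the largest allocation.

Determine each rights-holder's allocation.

Total ownership shares = 7,941.
Pro-rata amounts: Sato 3,479/7,941 × $5,000 = 2,190.53; Petrov 929/7,941 × $5,000 = 584.94; Ferraro 1,237/7,941 × $5,000 = 778.87; Marchetti 1,135/7,941 × $5,000 = 714.65; Becker 1,161/7,941 × $5,000 = 731.02.
After rounding ($10): Sato $2,190; Petrov $580; Ferraro $780; Marchetti $710; Becker $730. Sum = $4,990.
Difference $5,000 − $4,990 = +$10 applied to largest allocation (Sato): Sato becomes $2,200.

Sato: $2,200 | Petrov: $580 | Ferraro: $780 | Marchetti: $710 | Becker: $730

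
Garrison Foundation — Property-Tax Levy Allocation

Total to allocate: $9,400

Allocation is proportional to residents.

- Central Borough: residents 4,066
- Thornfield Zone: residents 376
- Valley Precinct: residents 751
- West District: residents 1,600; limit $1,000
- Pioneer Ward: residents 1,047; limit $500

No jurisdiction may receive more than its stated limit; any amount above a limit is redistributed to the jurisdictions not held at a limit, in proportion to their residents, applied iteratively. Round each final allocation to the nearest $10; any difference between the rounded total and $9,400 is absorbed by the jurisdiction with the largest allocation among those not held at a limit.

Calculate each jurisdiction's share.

Residents total: 7,840.
Pro-rata shares before constraints: Central Borough 4,875.05; Thornfield Zone 450.82; Valley Precinct 900.43; West District 1,918.37; Pioneer Ward 1,255.33.
Capped: West District ($1,000), Pioneer Ward ($500); residual $7,900 reallocated over remaining residents 5,193.
Remaining shares: Central Borough 6,185.52 → $6,190; Thornfield Zone 572.00 → $570; Valley Precinct 1,142.48 → $1,140.

Central Borough: $6,190; Thornfield Zone: $570; Valley Precinct: $1,140; West District: $1,000; Pioneer Ward: $500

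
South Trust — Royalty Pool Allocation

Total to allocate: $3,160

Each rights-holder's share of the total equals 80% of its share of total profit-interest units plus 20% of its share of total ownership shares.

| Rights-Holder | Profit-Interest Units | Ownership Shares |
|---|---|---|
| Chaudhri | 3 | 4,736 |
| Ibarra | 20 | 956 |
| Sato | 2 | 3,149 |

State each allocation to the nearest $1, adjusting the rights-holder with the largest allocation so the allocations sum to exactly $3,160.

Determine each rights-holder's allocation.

Totals — profit-interest units 25, ownership shares 8,841.
Blended shares (80% profit-interest units + 20% ownership shares): Chaudhri 0.2031; Ibarra 0.6616; Sato 0.1352.
Pro-rata amounts: Chaudhri 641.91; Ibarra 2,090.74; Sato 427.35.
After rounding ($1): Chaudhri $642; Ibarra $2,091; Sato $427. Sum = $3,160.
Sum already equals the total — no adjustment.

Chaudhri: $642 · Ibarra: $2,091 · Sato: $427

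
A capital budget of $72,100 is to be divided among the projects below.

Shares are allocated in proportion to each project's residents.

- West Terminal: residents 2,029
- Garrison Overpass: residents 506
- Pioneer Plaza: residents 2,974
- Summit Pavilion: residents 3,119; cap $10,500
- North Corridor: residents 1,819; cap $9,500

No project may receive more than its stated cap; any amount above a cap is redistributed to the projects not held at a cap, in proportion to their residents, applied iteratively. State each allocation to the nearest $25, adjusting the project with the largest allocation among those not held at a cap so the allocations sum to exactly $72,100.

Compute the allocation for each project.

Sum of residents: 10,447.
Pro-rata shares before constraints: West Terminal 14,003.15; Garrison Overpass 3,492.16; Pioneer Plaza 20,525.07; Summit Pavilion 21,525.79; North Corridor 12,553.83.
Cap binds for Summit Pavilion ($10,500), North Corridor ($9,500); residual $52,100 reallocated over remaining residents 5,509.
Shares after redistribution: West Terminal 19,188.76 → $19,200; Garrison Overpass 4,785.37 → $4,775; Pioneer Plaza 28,125.87 → $28,125.

West Terminal: $19,200 · Garrison Overpass: $4,775 · Pioneer Plaza: $28,125 · Summit Pavilion: $10,500 · North Corridor: $9,500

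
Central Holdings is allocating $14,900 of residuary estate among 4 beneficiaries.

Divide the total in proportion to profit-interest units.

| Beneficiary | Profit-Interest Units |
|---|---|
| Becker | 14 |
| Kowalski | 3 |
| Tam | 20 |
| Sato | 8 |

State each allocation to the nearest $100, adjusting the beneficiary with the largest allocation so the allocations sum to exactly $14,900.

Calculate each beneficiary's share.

Total profit-interest units = 45.
Raw shares: Becker 14/45 × $14,900 = 4,635.56; Kowalski 3/45 × $14,900 = 993.33; Tam 20/45 × $14,900 = 6,622.22; Sato 8/45 × $14,900 = 2,648.89.
After rounding ($100): Becker $4,600; Kowalski $1,000; Tam $6,600; Sato $2,600. Sum = $14,800.
Difference $14,900 − $14,800 = +$100 applied to largest allocation (Tam): Tam becomes $6,700.

Becker: $4,600 · Kowalski: $1,000 · Tam: $6,700 · Sato: $2,600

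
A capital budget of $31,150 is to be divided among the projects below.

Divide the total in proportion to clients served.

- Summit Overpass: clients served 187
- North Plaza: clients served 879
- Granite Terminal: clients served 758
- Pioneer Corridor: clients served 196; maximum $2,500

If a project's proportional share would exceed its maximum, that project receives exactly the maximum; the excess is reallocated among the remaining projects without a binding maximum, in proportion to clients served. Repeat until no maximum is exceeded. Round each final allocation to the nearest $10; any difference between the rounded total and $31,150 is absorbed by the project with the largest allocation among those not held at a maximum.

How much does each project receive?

Sum of clients served: 2,020.
Pro-rata shares before constraints: Summit Overpass 2,883.69; North Plaza 13,554.88; Granite Terminal 11,688.96; Pioneer Corridor 3,022.48.
Cap binds for Pioneer Corridor ($2,500); residual $28,650 reallocated over remaining clients served 1,824.
Remaining shares: Summit Overpass 2,937.25 → $2,940; North Plaza 13,806.66 → $13,810; Granite Terminal 11,906.09 → $11,910.
Rounding difference −$10 applied to North Plaza → $13,800.

Summit Overpass: $2,940; North Plaza: $13,800; Granite Terminal: $11,910; Pioneer Corridor: $2,500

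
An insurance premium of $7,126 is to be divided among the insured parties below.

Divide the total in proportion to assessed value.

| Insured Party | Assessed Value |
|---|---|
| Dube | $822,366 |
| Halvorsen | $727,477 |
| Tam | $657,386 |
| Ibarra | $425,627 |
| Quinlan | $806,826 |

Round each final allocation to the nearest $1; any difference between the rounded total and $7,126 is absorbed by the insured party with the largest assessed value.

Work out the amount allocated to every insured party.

Dube: $1,703 · Halvorsen: $1,507 · Tam: $1,362 · Ibarra: $882 · Quinlan: $1,672

Assessed value total: 3,439,682.
Pro-rata amounts: Dube 822,366/3,439,682 × $7,126 = 1,703.70; Halvorsen 727,477/3,439,682 × $7,126 = 1,507.12; Tam 657,386/3,439,682 × $7,126 = 1,361.91; Ibarra 425,627/3,439,682 × $7,126 = 881.77; Quinlan 806,826/3,439,682 × $7,126 = 1,671.504.
At nearest $1: Dube $1,704; Halvorsen $1,507; Tam $1,362; Ibarra $882; Quinlan $1,672. Sum = $7,127.
Difference $7,126 − $7,127 = −$1 applied to largest assessed value (Dube): Dube becomes $1,703.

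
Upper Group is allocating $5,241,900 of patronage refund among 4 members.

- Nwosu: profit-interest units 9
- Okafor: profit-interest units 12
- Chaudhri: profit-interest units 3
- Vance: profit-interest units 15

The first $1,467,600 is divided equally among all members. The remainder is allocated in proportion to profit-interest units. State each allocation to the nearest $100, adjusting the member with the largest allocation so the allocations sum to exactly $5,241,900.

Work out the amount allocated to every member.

$1,467,600 shared equally gives $366,900 per member.
Remainder $3,774,300 by profit-interest units (total 39): Nwosu 870,992.31 → $871,000; Okafor 1,161,323.08 → $1,161,300; Chaudhri 290,330.77 → $290,300; Vance 1,451,653.85 → $1,451,700.
Totals: Nwosu $366,900 + $871,000 = $1,237,900; Okafor $366,900 + $1,161,300 = $1,528,200; Chaudhri $366,900 + $290,300 = $657,200; Vance $366,900 + $1,451,700 = $1,818,600.

Nwosu: $1,237,900 · Okafor: $1,528,200 · Chaudhri: $657,200 · Vance: $1,818,600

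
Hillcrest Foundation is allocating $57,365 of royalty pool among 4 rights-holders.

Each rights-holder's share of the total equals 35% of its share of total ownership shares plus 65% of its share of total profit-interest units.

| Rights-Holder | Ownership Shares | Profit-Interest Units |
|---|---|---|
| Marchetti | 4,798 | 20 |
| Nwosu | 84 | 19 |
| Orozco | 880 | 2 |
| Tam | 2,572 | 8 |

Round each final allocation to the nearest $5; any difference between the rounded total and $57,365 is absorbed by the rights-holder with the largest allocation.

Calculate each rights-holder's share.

Marchetti: $26,780; Nwosu: $14,660; Orozco: $3,640; Tam: $12,285

Ownership shares total 8,334; profit-interest units total 49.
Composite weights (35% ownership shares + 65% profit-interest units): Marchetti 0.4668; Nwosu 0.2556; Orozco 0.0635; Tam 0.2141.
Unrounded shares: Marchetti 26,778.33; Nwosu 14,660.69; Orozco 3,641.97; Tam 12,284.02.
At nearest $5: Marchetti $26,780; Nwosu $14,660; Orozco $3,640; Tam $12,285. Sum = $57,365.
No rounding difference to absorb.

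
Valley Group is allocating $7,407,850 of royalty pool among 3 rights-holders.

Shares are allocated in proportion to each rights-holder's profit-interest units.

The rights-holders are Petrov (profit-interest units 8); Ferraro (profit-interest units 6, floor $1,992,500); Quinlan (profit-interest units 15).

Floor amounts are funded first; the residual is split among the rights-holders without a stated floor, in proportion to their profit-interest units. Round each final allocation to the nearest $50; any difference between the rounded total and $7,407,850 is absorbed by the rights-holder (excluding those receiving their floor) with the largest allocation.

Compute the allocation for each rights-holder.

Guaranteed amounts: Ferraro $1,992,500. Residual $5,415,350.
Residual split over remaining profit-interest units 23: Petrov 1,883,600.00 → $1,883,600; Quinlan 3,531,750.00 → $3,531,750.

Petrov: $1,883,600 | Ferraro: $1,992,500 | Quinlan: $3,531,750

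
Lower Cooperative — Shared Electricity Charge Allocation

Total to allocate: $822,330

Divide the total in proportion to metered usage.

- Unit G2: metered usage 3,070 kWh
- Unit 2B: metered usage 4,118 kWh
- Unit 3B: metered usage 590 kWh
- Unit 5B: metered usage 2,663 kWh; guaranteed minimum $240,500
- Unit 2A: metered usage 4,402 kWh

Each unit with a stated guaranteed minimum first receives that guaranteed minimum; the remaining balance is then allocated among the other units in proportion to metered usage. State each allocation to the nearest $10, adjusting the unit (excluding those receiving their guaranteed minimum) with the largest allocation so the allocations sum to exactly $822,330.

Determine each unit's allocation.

Fund the minimums — Unit 5B $240,500. Remaining pool $581,830.
Remaining pool split over remaining metered usage 12,180: Unit G2 146,651.73 → $146,650; Unit 2B 196,713.95 → $196,710; Unit 3B 28,183.88 → $28,180; Unit 2A 210,280.43 → $210,280.
Rounding difference +$10 applied to Unit 2A → $210,290.

Unit G2: $146,650 | Unit 2B: $196,710 | Unit 3B: $28,180 | Unit 5B: $240,500 | Unit 2A: $210,290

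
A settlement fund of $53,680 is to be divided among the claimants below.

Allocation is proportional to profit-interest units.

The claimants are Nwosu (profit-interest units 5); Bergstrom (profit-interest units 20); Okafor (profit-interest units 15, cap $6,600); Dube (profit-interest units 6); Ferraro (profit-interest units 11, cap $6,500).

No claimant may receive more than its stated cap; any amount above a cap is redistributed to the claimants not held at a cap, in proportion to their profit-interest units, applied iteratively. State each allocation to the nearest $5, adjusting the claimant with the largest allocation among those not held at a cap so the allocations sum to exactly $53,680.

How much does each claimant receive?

Total profit-interest units = 57.
Proportional shares (ignoring caps): Nwosu 4,708.77; Bergstrom 18,835.09; Okafor 14,126.32; Dube 5,650.53; Ferraro 10,359.30.
Capped: Okafor ($6,600), Ferraro ($6,500); balance $40,580 reallocated over remaining profit-interest units 31.
Redistributed shares: Nwosu 6,545.16 → $6,545; Bergstrom 26,180.65 → $26,180; Dube 7,854.19 → $7,855.

Nwosu: $6,545 · Bergstrom: $26,180 · Okafor: $6,600 · Dube: $7,855 · Ferraro: $6,500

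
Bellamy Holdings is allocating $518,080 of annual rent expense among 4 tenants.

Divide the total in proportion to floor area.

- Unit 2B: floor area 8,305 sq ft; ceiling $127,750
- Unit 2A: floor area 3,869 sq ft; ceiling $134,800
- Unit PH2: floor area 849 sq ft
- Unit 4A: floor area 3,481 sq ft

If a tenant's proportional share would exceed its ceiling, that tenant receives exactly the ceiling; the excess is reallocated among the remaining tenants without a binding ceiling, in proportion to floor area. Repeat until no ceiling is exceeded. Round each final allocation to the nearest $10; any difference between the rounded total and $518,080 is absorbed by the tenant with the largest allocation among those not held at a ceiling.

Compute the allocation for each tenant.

Unit 2B: $127,750; Unit 2A: $134,800; Unit PH2: $50,100; Unit 4A: $205,430

Combined floor area = 16,504.
Unconstrained shares: Unit 2B 260,703.73; Unit 2A 121,452.47; Unit PH2 26,651.11; Unit 4A 109,272.69.
Cap binds for Unit 2B ($127,750); residual $390,330 reallocated over remaining floor area 8,199.
Cap binds for Unit 2A ($134,800); residual $255,530 reallocated over remaining floor area 4,330.
Redistributed shares: Unit PH2 50,102.76 → $50,100; Unit 4A 205,427.24 → $205,430.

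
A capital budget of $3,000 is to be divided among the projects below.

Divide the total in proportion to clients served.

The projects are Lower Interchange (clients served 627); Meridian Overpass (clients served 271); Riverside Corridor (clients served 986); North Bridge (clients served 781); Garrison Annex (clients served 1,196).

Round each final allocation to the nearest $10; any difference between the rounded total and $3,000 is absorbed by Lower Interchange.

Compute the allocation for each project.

Lower Interchange: $480 · Meridian Overpass: $210 · Riverside Corridor: $770 · North Bridge: $610 · Garrison Annex: $930

Clients served total: 3,861.
Proportional shares: Lower Interchange 627/3,861 × $3,000 = 487.18; Meridian Overpass 271/3,861 × $3,000 = 210.57; Riverside Corridor 986/3,861 × $3,000 = 766.12; North Bridge 781/3,861 × $3,000 = 606.84; Garrison Annex 1,196/3,861 × $3,000 = 929.29.
At nearest $10: Lower Interchange $490; Meridian Overpass $210; Riverside Corridor $770; North Bridge $610; Garrison Annex $930. Sum = $3,010.
Difference $3,000 − $3,010 = −$10 applied to Lower Interchange: Lower Interchange becomes $480.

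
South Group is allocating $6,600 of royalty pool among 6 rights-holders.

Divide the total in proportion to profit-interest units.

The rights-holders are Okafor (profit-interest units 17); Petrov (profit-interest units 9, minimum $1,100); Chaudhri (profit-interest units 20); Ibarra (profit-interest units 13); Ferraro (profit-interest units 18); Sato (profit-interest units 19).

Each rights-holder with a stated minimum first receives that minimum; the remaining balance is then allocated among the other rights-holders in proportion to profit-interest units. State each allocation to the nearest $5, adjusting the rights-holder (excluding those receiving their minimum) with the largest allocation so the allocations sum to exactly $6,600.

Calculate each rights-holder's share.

Okafor: $1,075; Petrov: $1,100; Chaudhri: $1,265; Ibarra: $820; Ferraro: $1,140; Sato: $1,200

Minimums first: Petrov $1,100. Balance $5,500.
Balance split over remaining profit-interest units 87: Okafor 1,074.71 → $1,075; Chaudhri 1,264.37 → $1,265; Ibarra 821.84 → $820; Ferraro 1,137.93 → $1,140; Sato 1,201.15 → $1,200.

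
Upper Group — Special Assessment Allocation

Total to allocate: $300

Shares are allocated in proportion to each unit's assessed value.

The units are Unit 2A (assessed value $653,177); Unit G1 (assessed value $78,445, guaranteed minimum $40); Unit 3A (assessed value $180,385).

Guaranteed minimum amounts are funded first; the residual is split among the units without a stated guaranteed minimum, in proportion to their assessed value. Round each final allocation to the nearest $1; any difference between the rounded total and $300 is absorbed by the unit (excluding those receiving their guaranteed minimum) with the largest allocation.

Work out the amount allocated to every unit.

Minimums first: Unit G1 $40. Balance $260.
Balance split over remaining assessed value 833,562: Unit 2A 203.74 → $204; Unit 3A 56.26 → $56.

Unit 2A: $204 · Unit G1: $40 · Unit 3A: $56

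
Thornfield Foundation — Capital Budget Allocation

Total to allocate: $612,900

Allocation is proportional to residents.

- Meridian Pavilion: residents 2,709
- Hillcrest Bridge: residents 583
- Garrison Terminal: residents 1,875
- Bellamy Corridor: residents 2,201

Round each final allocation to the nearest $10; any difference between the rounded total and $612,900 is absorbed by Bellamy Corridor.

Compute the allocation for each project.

Meridian Pavilion: $225,350 | Hillcrest Bridge: $48,500 | Garrison Terminal: $155,970 | Bellamy Corridor: $183,080

Total residents = 7,368.
Pro-rata amounts: Meridian Pavilion 2,709/7,368 × $612,900 = 225,345.56; Hillcrest Bridge 583/7,368 × $612,900 = 48,496.29; Garrison Terminal 1,875/7,368 × $612,900 = 155,970.07; Bellamy Corridor 2,201/7,368 × $612,900 = 183,088.07.
After rounding ($10): Meridian Pavilion $225,350; Hillcrest Bridge $48,500; Garrison Terminal $155,970; Bellamy Corridor $183,090. Sum = $612,910.
Difference $612,900 − $612,910 = −$10 applied to Bellamy Corridor: Bellamy Corridor becomes $183,080.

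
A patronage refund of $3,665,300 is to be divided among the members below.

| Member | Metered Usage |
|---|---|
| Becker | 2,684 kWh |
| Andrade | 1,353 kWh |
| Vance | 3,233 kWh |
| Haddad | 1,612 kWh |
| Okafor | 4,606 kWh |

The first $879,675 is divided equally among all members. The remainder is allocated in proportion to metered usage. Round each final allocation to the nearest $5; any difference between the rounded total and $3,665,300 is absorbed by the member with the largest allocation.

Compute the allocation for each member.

Equal tier: $879,675 ÷ 5 = $175,935 apiece.
Remainder $2,785,625 by metered usage (total 13,488): Becker 554,316.24 → $554,315; Andrade 279,429.91 → $279,430; Vance 667,699.11 → $667,700; Haddad 332,920.19 → $332,920; Okafor 951,259.55 → $951,260.
Totals: Becker $175,935 + $554,315 = $730,250; Andrade $175,935 + $279,430 = $455,365; Vance $175,935 + $667,700 = $843,635; Haddad $175,935 + $332,920 = $508,855; Okafor $175,935 + $951,260 = $1,127,195.

Becker: $730,250 · Andrade: $455,365 · Vance: $843,635 · Haddad: $508,855 · Okafor: $1,127,195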